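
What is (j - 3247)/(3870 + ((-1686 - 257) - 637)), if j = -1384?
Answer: -4631/1290 ≈ -3.5899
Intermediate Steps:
(j - 3247)/(3870 + ((-1686 - 257) - 637)) = (-1384 - 3247)/(3870 + ((-1686 - 257) - 637)) = -4631/(3870 + (-1943 - 637)) = -4631/(3870 - 2580) = -4631/1290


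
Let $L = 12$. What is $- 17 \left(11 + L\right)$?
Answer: $-391$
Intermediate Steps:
$- 17 \left(11 + L\right) = - 17 \left(11 + 12\right) = \left(-17\right) 23 = -391$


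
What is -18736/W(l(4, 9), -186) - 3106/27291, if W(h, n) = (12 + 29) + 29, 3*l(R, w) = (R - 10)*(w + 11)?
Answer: -255770798/955185 ≈ -267.77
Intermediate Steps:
l(R, w) = (-10 + R)*(11 + w)/3 (l(R, w) = ((R - 10)*(w + 11))/3 = ((-10 + R)*(11 + w))/3 = (-10 + R)*(11 + w)/3)
W(h, n) = 70 (W(h, n) = 41 + 29 = 70)
-18736/W(l(4, 9), -186) - 3106/27291 = -18736/70 - 3106/27291 = -18736*1/70 - 3106*1/27291 = -9368/35 - 3106/27291 = -255770798/955185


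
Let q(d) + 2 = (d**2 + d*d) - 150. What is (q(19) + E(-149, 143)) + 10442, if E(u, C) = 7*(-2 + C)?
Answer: 11999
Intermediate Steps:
E(u, C) = -14 + 7*C
q(d) = -152 + 2*d**2 (q(d) = -2 + ((d**2 + d*d) - 150) = -2 + ((d**2 + d**2) - 150) = -2 + (2*d**2 - 150) = -2 + (-150 + 2*d**2) = -152 + 2*d**2)
(q(19) + E(-149, 143)) + 10442 = ((-152 + 2*19**2) + (-14 + 7*143)) + 10442 = ((-152 + 2*361) + (-14 + 1001)) + 10442 = ((-152 + 722) + 987) + 10442 = (570 + 987) + 10442 = 1557 + 10442 = 11999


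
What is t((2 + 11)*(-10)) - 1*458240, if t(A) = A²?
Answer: -441340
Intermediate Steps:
t((2 + 11)*(-10)) - 1*458240 = ((2 + 11)*(-10))² - 1*458240 = (13*(-10))² - 458240 = (-130)² - 458240 = 16900 - 458240 = -441340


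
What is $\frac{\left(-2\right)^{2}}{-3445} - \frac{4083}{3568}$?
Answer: $- \frac{14080207}{12291760} \approx -1.1455$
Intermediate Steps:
$\frac{\left(-2\right)^{2}}{-3445} - \frac{4083}{3568} = 4 \left(- \frac{1}{3445}\right) - \frac{4083}{3568} = - \frac{4}{3445} - \frac{4083}{3568} = - \frac{14080207}{12291760}$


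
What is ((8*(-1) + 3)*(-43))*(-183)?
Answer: -39345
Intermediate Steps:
((8*(-1) + 3)*(-43))*(-183) = ((-8 + 3)*(-43))*(-183) = -5*(-43)*(-183) = 215*(-183) = -39345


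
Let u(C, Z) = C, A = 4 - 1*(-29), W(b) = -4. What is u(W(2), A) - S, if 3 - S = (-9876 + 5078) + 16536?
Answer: 11731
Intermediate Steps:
A = 33 (A = 4 + 29 = 33)
S = -11735 (S = 3 - ((-9876 + 5078) + 16536) = 3 - (-4798 + 16536) = 3 - 1*11738 = 3 - 11738 = -11735)
u(W(2), A) - S = -4 - 1*(-11735) = -4 + 11735 = 11731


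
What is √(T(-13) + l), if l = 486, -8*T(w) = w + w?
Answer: √1957/2 ≈ 22.119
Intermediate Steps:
T(w) = -w/4 (T(w) = -(w + w)/8 = -w/4)
√(T(-13) + l) = √(-¼*(-13) + 486) = √(13/4 + 486) = √(1957/4) = √1957/2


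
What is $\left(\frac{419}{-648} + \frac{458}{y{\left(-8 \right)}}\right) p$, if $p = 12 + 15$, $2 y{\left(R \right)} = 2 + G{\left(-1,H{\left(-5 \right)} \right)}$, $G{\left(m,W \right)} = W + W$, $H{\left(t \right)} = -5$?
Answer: $- \frac{74615}{24} \approx -3109.0$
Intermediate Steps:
$G{\left(m,W \right)} = 2 W$
$y{\left(R \right)} = -4$ ($y{\left(R \right)} = \frac{2 + 2 \left(-5\right)}{2} = \frac{2 - 10}{2} = \frac{1}{2} \left(-8\right) = -4$)
$p = 27$
$\left(\frac{419}{-648} + \frac{458}{y{\left(-8 \right)}}\right) p = \left(\frac{419}{-648} + \frac{458}{-4}\right) 27 = \left(419 \left(- \frac{1}{648}\right) + 458 \left(- \frac{1}{4}\right)\right) 27 = \left(- \frac{419}{648} - \frac{229}{2}\right) 27 = \left(- \frac{74615}{648}\right) 27 = - \frac{74615}{24}$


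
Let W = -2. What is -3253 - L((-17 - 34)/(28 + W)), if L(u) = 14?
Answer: -3267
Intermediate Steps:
-3253 - L((-17 - 34)/(28 + W)) = -3253 - 1*14 = -3253 - 14 = -3267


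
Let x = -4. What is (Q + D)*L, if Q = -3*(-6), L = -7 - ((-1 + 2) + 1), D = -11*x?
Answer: -558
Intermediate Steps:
D = 44 (D = -11*(-4) = 44)
L = -9 (L = -7 - (1 + 1) = -7 - 1*2 = -7 - 2 = -9)
Q = 18
(Q + D)*L = (18 + 44)*(-9) = 62*(-9) = -558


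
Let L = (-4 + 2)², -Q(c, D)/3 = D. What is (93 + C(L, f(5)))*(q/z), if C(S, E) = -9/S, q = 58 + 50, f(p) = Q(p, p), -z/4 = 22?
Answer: -891/8 ≈ -111.38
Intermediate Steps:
Q(c, D) = -3*D
z = -88 (z = -4*22 = -88)
L = 4 (L = (-2)² = 4)
f(p) = -3*p
q = 108
(93 + C(L, f(5)))*(q/z) = (93 - 9/4)*(108/(-88)) = (93 - 9*¼)*(108*(-1/88)) = (93 - 9/4)*(-27/22) = (363/4)*(-27/22) = -891/8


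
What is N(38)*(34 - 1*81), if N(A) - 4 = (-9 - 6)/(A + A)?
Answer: -13583/76 ≈ -178.72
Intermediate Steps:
N(A) = 4 - 15/(2*A) (N(A) = 4 + (-9 - 6)/(A + A) = 4 - 15*1/(2*A) = 4 - 15/(2*A))
N(38)*(34 - 1*81) = (4 - 15/2/38)*(34 - 1*81) = (4 - 15/2*1/38)*(34 - 81) = (4 - 15/76)*(-47) = (289/76)*(-47) = -13583/76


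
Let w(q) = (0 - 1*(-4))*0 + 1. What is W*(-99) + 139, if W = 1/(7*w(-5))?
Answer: 874/7 ≈ 124.86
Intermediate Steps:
w(q) = 1 (w(q) = (0 + 4)*0 + 1 = 4*0 + 1 = 0 + 1 = 1)
W = ⅐ (W = 1/(7*1) = 1/7 = ⅐ ≈ 0.14286)
W*(-99) + 139 = (⅐)*(-99) + 139 = -99/7 + 139 = 874/7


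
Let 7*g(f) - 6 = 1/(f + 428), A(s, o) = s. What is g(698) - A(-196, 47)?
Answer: 1551629/7882 ≈ 196.86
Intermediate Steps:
g(f) = 6/7 + 1/(7*(428 + f)) (g(f) = 6/7 + 1/(7*(f + 428)) = 6/7 + 1/(7*(428 + f)))
g(698) - A(-196, 47) = (2569 + 6*698)/(7*(428 + 698)) - 1*(-196) = (⅐)*(2569 + 4188)/1126 + 196 = (⅐)*(1/1126)*6757 + 196 = 6757/7882 + 196 = 1551629/7882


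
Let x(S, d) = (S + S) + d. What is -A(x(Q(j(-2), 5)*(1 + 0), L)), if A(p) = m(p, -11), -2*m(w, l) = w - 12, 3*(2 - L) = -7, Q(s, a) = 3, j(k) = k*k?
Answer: -5/6 ≈ -0.83333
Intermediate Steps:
j(k) = k**2
L = 13/3 (L = 2 - 1/3*(-7) = 2 + 7/3 = 13/3 ≈ 4.3333)
m(w, l) = 6 - w/2 (m(w, l) = -(w - 12)/2 = -(-12 + w)/2 = 6 - w/2)
x(S, d) = d + 2*S (x(S, d) = 2*S + d = d + 2*S)
A(p) = 6 - p/2
-A(x(Q(j(-2), 5)*(1 + 0), L)) = -(6 - (13/3 + 2*(3*(1 + 0)))/2) = -(6 - (13/3 + 2*(3*1))/2) = -(6 - (13/3 + 2*3)/2) = -(6 - (13/3 + 6)/2) = -(6 - 1/2*31/3) = -(6 - 31/6) = -1*5/6 = -5/6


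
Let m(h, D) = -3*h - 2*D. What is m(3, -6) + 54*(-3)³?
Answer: -1455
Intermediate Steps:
m(3, -6) + 54*(-3)³ = (-3*3 - 2*(-6)) + 54*(-3)³ = (-9 + 12) + 54*(-27) = 3 - 1458 = -1455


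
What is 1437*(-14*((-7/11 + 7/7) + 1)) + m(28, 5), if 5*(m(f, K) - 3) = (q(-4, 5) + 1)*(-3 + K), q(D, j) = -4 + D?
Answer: -1508839/55 ≈ -27433.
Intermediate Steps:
m(f, K) = 36/5 - 7*K/5 (m(f, K) = 3 + (((-4 - 4) + 1)*(-3 + K))/5 = 3 + ((-8 + 1)*(-3 + K))/5 = 3 + (-7*(-3 + K))/5 = 3 + (21 - 7*K)/5 = 3 + (21/5 - 7*K/5) = 36/5 - 7*K/5)
1437*(-14*((-7/11 + 7/7) + 1)) + m(28, 5) = 1437*(-14*((-7/11 + 7/7) + 1)) + (36/5 - 7/5*5) = 1437*(-14*((-7*1/11 + 7*(⅐)) + 1)) + (36/5 - 7) = 1437*(-14*((-7/11 + 1) + 1)) + ⅕ = 1437*(-14*(4/11 + 1)) + ⅕ = 1437*(-14*15/11) + ⅕ = 1437*(-210/11) + ⅕ = -301770/11 + ⅕ = -1508839/55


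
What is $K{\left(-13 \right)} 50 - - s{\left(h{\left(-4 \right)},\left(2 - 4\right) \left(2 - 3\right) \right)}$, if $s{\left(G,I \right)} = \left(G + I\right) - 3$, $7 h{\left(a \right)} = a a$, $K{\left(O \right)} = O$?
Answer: $- \frac{4541}{7} \approx -648.71$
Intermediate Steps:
$h{\left(a \right)} = \frac{a^{2}}{7}$ ($h{\left(a \right)} = \frac{a a}{7} = \frac{a^{2}}{7}$)
$s{\left(G,I \right)} = -3 + G + I$
$K{\left(-13 \right)} 50 - - s{\left(h{\left(-4 \right)},\left(2 - 4\right) \left(2 - 3\right) \right)} = \left(-13\right) 50 - - (-3 + \frac{\left(-4\right)^{2}}{7} + \left(2 - 4\right) \left(2 - 3\right)) = -650 - - (-3 + \frac{1}{7} \cdot 16 - -2) = -650 - - (-3 + \frac{16}{7} + 2) = -650 - \left(-1\right) \frac{9}{7} = -650 - - \frac{9}{7} = -650 + \frac{9}{7} = - \frac{4541}{7}$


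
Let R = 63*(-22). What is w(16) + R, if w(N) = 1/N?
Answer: -22175/16 ≈ -1385.9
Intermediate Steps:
R = -1386
w(16) + R = 1/16 - 1386 = -22175/16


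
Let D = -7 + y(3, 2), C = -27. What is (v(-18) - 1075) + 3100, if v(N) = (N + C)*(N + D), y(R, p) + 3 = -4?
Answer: 3465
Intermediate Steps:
y(R, p) = -7 (y(R, p) = -3 - 4 = -7)
D = -14 (D = -7 - 7 = -14)
v(N) = (-27 + N)*(-14 + N) (v(N) = (N - 27)*(N - 14) = (-27 + N)*(-14 + N))
(v(-18) - 1075) + 3100 = ((378 + (-18)**2 - 41*(-18)) - 1075) + 3100 = ((378 + 324 + 738) - 1075) + 3100 = (1440 - 1075) + 3100 = 365 + 3100 = 3465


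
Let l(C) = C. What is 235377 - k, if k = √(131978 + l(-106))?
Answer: 235377 - 4*√8242 ≈ 2.3501e+5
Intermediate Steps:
k = 4*√8242 (k = √(131978 - 106) = √131872 = 4*√8242 ≈ 363.14)
235377 - k = 235377 - 4*√8242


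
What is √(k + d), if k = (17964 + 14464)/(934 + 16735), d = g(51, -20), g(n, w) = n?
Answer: √16494841943/17669 ≈ 7.2688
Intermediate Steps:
d = 51
k = 32428/17669 ≈ 1.8353
√(k + d) = √(32428/17669 + 51) = √(933547/17669) = √16494841943/17669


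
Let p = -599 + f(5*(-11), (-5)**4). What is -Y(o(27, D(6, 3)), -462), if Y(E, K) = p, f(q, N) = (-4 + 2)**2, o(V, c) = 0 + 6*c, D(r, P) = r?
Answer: 595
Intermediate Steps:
o(V, c) = 6*c
f(q, N) = 4 (f(q, N) = (-2)**2 = 4)
p = -595 (p = -599 + 4 = -595)
Y(E, K) = -595
-Y(o(27, D(6, 3)), -462) = -1*(-595) = 595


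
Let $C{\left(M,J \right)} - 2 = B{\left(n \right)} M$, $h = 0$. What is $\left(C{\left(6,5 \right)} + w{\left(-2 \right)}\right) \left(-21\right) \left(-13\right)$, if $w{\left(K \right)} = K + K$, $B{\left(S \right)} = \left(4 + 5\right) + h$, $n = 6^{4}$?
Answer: $14196$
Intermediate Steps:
$n = 1296$
$B{\left(S \right)} = 9$ ($B{\left(S \right)} = \left(4 + 5\right) + 0 = 9 + 0 = 9$)
$w{\left(K \right)} = 2 K$
$C{\left(M,J \right)} = 2 + 9 M$
$\left(C{\left(6,5 \right)} + w{\left(-2 \right)}\right) \left(-21\right) \left(-13\right) = \left(\left(2 + 9 \cdot 6\right) + 2 \left(-2\right)\right) \left(-21\right) \left(-13\right) = \left(\left(2 + 54\right) - 4\right) \left(-21\right) \left(-13\right) = \left(56 - 4\right) \left(-21\right) \left(-13\right) = 52 \left(-21\right) \left(-13\right) = \left(-1092\right) \left(-13\right) = 14196$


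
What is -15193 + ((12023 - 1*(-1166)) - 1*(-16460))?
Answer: 14456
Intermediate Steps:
-15193 + ((12023 - 1*(-1166)) - 1*(-16460)) = -15193 + ((12023 + 1166) + 16460) = -15193 + (13189 + 16460) = -15193 + 29649 = 14456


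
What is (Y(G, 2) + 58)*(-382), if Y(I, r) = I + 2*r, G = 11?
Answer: -27886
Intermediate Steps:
(Y(G, 2) + 58)*(-382) = ((11 + 2*2) + 58)*(-382) = ((11 + 4) + 58)*(-382) = (15 + 58)*(-382) = 73*(-382) = -27886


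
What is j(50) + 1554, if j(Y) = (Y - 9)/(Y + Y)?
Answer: 155441/100 ≈ 1554.4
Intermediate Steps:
j(Y) = (-9 + Y)/(2*Y) (j(Y) = (-9 + Y)/((2*Y)) = (-9 + Y)*(1/(2*Y)) = (-9 + Y)/(2*Y))
j(50) + 1554 = (½)*(-9 + 50)/50 + 1554 = (½)*(1/50)*41 + 1554 = 41/100 + 1554 = 155441/100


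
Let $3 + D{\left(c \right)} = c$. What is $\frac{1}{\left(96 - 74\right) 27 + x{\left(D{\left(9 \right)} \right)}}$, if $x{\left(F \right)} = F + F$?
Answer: $\frac{1}{606} \approx 0.0016502$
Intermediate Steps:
$D{\left(c \right)} = -3 + c$
$x{\left(F \right)} = 2 F$
$\frac{1}{\left(96 - 74\right) 27 + x{\left(D{\left(9 \right)} \right)}} = \frac{1}{\left(96 - 74\right) 27 + 2 \left(-3 + 9\right)} = \frac{1}{22 \cdot 27 + 2 \cdot 6} = \frac{1}{594 + 12} = \frac{1}{606}$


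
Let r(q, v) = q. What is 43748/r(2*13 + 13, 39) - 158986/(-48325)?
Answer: 2120322554/1884675 ≈ 1125.0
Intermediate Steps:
43748/r(2*13 + 13, 39) - 158986/(-48325) = 43748/(2*13 + 13) - 158986/(-48325) = 43748/(26 + 13) - 158986*(-1/48325) = 43748/39 + 158986/48325 = 2120322554/1884675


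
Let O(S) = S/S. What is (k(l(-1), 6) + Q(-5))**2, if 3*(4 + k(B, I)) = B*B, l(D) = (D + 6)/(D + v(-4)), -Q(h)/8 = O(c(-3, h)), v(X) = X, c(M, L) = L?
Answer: 1225/9 ≈ 136.11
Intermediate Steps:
O(S) = 1
Q(h) = -8 (Q(h) = -8*1 = -8)
l(D) = (6 + D)/(-4 + D) (l(D) = (D + 6)/(D - 4) = (6 + D)/(-4 + D))
k(B, I) = -4 + B**2/3 (k(B, I) = -4 + (B*B)/3 = -4 + B**2/3)
(k(l(-1), 6) + Q(-5))**2 = ((-4 + ((6 - 1)/(-4 - 1))**2/3) - 8)**2 = ((-4 + (5/(-5))**2/3) - 8)**2 = ((-4 + (-1/5*5)**2/3) - 8)**2 = ((-4 + (1/3)*(-1)**2) - 8)**2 = ((-4 + (1/3)*1) - 8)**2 = ((-4 + 1/3) - 8)**2 = (-11/3 - 8)**2 = (-35/3)**2 = 1225/9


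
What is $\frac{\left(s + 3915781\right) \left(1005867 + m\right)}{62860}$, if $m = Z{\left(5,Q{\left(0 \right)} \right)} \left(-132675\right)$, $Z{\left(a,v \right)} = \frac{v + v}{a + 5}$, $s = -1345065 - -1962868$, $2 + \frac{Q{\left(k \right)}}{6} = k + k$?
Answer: $\frac{1500941588652}{15715} \approx 9.551 \cdot 10^{7}$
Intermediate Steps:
$Q{\left(k \right)} = -12 + 12 k$ ($Q{\left(k \right)} = -12 + 6 \left(k + k\right) = -12 + 6 \cdot 2 k = -12 + 12 k$)
$s = 617803$ ($s = -1345065 + 1962868 = 617803$)
$Z{\left(a,v \right)} = \frac{2 v}{5 + a}$
$m = 318420$ ($m = \frac{2 \left(-12 + 12 \cdot 0\right)}{5 + 5} \left(-132675\right) = \frac{2 \left(-12 + 0\right)}{10} \left(-132675\right) = 2 \left(-12\right) \frac{1}{10} \left(-132675\right) = \left(- \frac{12}{5}\right) \left(-132675\right) = 318420$)
$\frac{\left(s + 3915781\right) \left(1005867 + m\right)}{62860} = \frac{\left(617803 + 3915781\right) \left(1005867 + 318420\right)}{62860} = 4533584 \cdot 1324287 \cdot \frac{1}{62860} = 6003766354608 \cdot \frac{1}{62860} = \frac{1500941588652}{15715}$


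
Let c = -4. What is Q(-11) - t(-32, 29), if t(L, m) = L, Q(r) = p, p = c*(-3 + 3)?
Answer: 32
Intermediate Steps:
p = 0 (p = -4*(-3 + 3) = -4*0 = 0)
Q(r) = 0
Q(-11) - t(-32, 29) = 0 - 1*(-32) = 0 + 32 = 32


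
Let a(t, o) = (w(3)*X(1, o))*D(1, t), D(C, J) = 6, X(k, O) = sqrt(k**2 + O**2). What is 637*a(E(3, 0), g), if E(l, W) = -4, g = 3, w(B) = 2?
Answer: 7644*sqrt(10) ≈ 24172.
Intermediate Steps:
X(k, O) = sqrt(O**2 + k**2)
a(t, o) = 12*sqrt(1 + o**2) (a(t, o) = (2*sqrt(o**2 + 1**2))*6 = (2*sqrt(o**2 + 1))*6 = (2*sqrt(1 + o**2))*6 = 12*sqrt(1 + o**2))
637*a(E(3, 0), g) = 637*(12*sqrt(1 + 3**2)) = 637*(12*sqrt(1 + 9)) = 637*(12*sqrt(10)) = 7644*sqrt(10)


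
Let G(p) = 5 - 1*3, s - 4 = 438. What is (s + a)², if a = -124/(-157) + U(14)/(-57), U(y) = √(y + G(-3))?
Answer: 15696635762404/80084601 ≈ 1.9600e+5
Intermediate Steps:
s = 442 (s = 4 + 438 = 442)
G(p) = 2 (G(p) = 5 - 3 = 2)
U(y) = √(2 + y) (U(y) = √(y + 2) = √(2 + y))
a = 6440/8949 (a = -124/(-157) + √(2 + 14)/(-57) = -124*(-1/157) + √16*(-1/57) = 124/157 + 4*(-1/57) = 124/157 - 4/57 = 6440/8949 ≈ 0.71963)
(s + a)² = (442 + 6440/8949)² = (3961898/8949)² = 15696635762404/80084601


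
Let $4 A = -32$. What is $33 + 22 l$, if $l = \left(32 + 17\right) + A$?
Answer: $935$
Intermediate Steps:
$A = -8$ ($A = \frac{1}{4} \left(-32\right) = -8$)
$l = 41$ ($l = \left(32 + 17\right) - 8 = 49 - 8 = 41$)
$33 + 22 l = 33 + 22 \cdot 41 = 33 + 902 = 935$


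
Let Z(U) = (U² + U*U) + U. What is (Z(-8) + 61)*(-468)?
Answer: -84708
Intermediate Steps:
Z(U) = U + 2*U² (Z(U) = (U² + U²) + U = 2*U² + U = U + 2*U²)
(Z(-8) + 61)*(-468) = (-8*(1 + 2*(-8)) + 61)*(-468) = (-8*(1 - 16) + 61)*(-468) = (-8*(-15) + 61)*(-468) = (120 + 61)*(-468) = 181*(-468) = -84708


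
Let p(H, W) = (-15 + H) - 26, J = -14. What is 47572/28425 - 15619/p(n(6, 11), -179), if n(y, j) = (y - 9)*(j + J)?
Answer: 445492379/909600 ≈ 489.77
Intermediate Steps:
n(y, j) = (-14 + j)*(-9 + y) (n(y, j) = (y - 9)*(j - 14) = (-9 + y)*(-14 + j) = (-14 + j)*(-9 + y))
p(H, W) = -41 + H
47572/28425 - 15619/p(n(6, 11), -179) = 47572/28425 - 15619/(-41 + (126 - 14*6 - 9*11 + 11*6)) = 47572*(1/28425) - 15619/(-41 + (126 - 84 - 99 + 66)) = 47572/28425 - 15619/(-41 + 9) = 47572/28425 - 15619/(-32) = 47572/28425 - 15619*(-1/32) = 47572/28425 + 15619/32 = 445492379/909600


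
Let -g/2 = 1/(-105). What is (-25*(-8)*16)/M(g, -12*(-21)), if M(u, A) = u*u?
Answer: 8820000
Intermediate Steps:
g = 2/105 (g = -2/(-105) = -2*(-1/105) = 2/105 ≈ 0.019048)
M(u, A) = u²
(-25*(-8)*16)/M(g, -12*(-21)) = (-25*(-8)*16)/((2/105)²) = (200*16)/(4/11025) = 3200*(11025/4) = 8820000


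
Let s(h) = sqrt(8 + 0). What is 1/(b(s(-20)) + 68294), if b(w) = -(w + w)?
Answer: 34147/2332035202 + sqrt(2)/1166017601 ≈ 1.4644e-5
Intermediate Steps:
s(h) = 2*sqrt(2) (s(h) = sqrt(8) = 2*sqrt(2))
b(w) = -2*w
1/(b(s(-20)) + 68294) = 1/(-4*sqrt(2) + 68294) = 1/(68294 - 4*sqrt(2))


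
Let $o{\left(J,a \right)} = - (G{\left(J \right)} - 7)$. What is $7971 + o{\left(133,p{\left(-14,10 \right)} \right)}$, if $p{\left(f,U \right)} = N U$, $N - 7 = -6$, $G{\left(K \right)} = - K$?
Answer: $8111$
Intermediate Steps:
$N = 1$ ($N = 7 - 6 = 1$)
$p{\left(f,U \right)} = U$ ($p{\left(f,U \right)} = 1 U = U$)
$o{\left(J,a \right)} = 7 + J$ ($o{\left(J,a \right)} = - (- J - 7) = - (-7 - J) = 7 + J$)
$7971 + o{\left(133,p{\left(-14,10 \right)} \right)} = 7971 + \left(7 + 133\right) = 7971 + 140 = 8111$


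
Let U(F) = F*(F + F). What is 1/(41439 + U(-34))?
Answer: 1/43751 ≈ 2.2857e-5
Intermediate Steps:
U(F) = 2*F² (U(F) = F*(2*F) = 2*F²)
1/(41439 + U(-34)) = 1/(41439 + 2*(-34)²) = 1/(41439 + 2*1156) = 1/(41439 + 2312) = 1/43751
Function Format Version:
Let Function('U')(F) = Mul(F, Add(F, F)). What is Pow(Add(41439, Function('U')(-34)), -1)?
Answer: Rational(1, 43751) ≈ 2.2857e-5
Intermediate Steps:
Function('U')(F) = Mul(2, Pow(F, 2)) (Function('U')(F) = Mul(F, Mul(2, F)) = Mul(2, Pow(F, 2)))
Pow(Add(41439, Function('U')(-34)), -1) = Pow(Add(41439, Mul(2, Pow(-34, 2))), -1) = Pow(Add(41439, Mul(2, 1156)), -1) = Pow(Add(41439, 2312), -1) = Pow(43751, -1) = Rational(1, 43751)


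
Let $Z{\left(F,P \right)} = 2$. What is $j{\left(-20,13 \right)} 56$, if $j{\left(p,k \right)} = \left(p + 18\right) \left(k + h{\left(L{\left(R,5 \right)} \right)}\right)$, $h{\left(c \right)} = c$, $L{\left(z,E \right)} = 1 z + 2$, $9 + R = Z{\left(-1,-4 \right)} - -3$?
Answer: $-1232$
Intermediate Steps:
$R = -4$ ($R = -9 + \left(2 - -3\right) = -9 + \left(2 + 3\right) = -9 + 5 = -4$)
$L{\left(z,E \right)} = 2 + z$ ($L{\left(z,E \right)} = z + 2 = 2 + z$)
$j{\left(p,k \right)} = \left(-2 + k\right) \left(18 + p\right)$ ($j{\left(p,k \right)} = \left(p + 18\right) \left(k + \left(2 - 4\right)\right) = \left(18 + p\right) \left(k - 2\right) = \left(18 + p\right) \left(-2 + k\right) = \left(-2 + k\right) \left(18 + p\right)$)
$j{\left(-20,13 \right)} 56 = \left(-36 - -40 + 18 \cdot 13 + 13 \left(-20\right)\right) 56 = \left(-36 + 40 + 234 - 260\right) 56 = \left(-22\right) 56 = -1232$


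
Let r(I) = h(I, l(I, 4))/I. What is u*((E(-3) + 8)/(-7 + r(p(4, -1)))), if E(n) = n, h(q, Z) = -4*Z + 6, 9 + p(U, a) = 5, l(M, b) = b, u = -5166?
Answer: 5740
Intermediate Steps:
p(U, a) = -4 (p(U, a) = -9 + 5 = -4)
h(q, Z) = 6 - 4*Z
r(I) = -10/I (r(I) = (6 - 4*4)/I = (6 - 16)/I = -10/I)
u*((E(-3) + 8)/(-7 + r(p(4, -1)))) = -5166*(-3 + 8)/(-7 - 10/(-4)) = -25830/(-7 - 10*(-¼)) = -25830/(-7 + 5/2) = -25830/(-9/2) = -25830*(-2)/9 = -5166*(-10/9) = 5740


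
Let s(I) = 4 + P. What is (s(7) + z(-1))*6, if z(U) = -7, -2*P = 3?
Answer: -27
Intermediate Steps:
P = -3/2 (P = -½*3 = -3/2 ≈ -1.5000)
s(I) = 5/2 (s(I) = 4 - 3/2 = 5/2)
(s(7) + z(-1))*6 = (5/2 - 7)*6 = -9/2*6 = -27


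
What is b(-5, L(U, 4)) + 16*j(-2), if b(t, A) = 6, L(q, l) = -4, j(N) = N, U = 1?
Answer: -26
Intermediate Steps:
b(-5, L(U, 4)) + 16*j(-2) = 6 + 16*(-2) = 6 - 32 = -26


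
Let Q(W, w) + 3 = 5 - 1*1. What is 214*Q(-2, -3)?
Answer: 214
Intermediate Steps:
Q(W, w) = 1 (Q(W, w) = -3 + (5 - 1*1) = -3 + (5 - 1) = -3 + 4 = 1)
214*Q(-2, -3) = 214*1 = 214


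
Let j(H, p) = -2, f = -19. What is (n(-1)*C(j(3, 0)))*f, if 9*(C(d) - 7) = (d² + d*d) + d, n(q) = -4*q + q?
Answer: -437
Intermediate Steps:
n(q) = -3*q
C(d) = 7 + d/9 + 2*d²/9 (C(d) = 7 + ((d² + d*d) + d)/9 = 7 + ((d² + d²) + d)/9 = 7 + (2*d² + d)/9 = 7 + (d + 2*d²)/9 = 7 + (d/9 + 2*d²/9) = 7 + d/9 + 2*d²/9)
(n(-1)*C(j(3, 0)))*f = ((-3*(-1))*(7 + (⅑)*(-2) + (2/9)*(-2)²))*(-19) = (3*(7 - 2/9 + (2/9)*4))*(-19) = (3*(7 - 2/9 + 8/9))*(-19) = (3*(23/3))*(-19) = 23*(-19) = -437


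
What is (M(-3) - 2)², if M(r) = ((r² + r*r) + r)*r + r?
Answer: 2500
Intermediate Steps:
M(r) = r + r*(r + 2*r²) (M(r) = ((r² + r²) + r)*r + r = (2*r² + r)*r + r = (r + 2*r²)*r + r = r*(r + 2*r²) + r = r + r*(r + 2*r²))
(M(-3) - 2)² = (-3*(1 - 3 + 2*(-3)²) - 2)² = (-3*(1 - 3 + 2*9) - 2)² = (-3*(1 - 3 + 18) - 2)² = (-3*16 - 2)² = (-48 - 2)² = (-50)² = 2500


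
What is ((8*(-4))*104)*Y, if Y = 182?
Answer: -605696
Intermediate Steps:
((8*(-4))*104)*Y = ((8*(-4))*104)*182 = -32*104*182 = -3328*182 = -605696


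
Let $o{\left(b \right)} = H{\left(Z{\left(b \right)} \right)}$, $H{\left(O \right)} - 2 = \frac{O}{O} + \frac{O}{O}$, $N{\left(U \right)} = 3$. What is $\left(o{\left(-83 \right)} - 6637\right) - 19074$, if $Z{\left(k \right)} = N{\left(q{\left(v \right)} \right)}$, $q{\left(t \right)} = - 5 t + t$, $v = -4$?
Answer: $-25707$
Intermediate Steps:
$q{\left(t \right)} = - 4 t$
$Z{\left(k \right)} = 3$
$H{\left(O \right)} = 4$ ($H{\left(O \right)} = 2 + \left(\frac{O}{O} + \frac{O}{O}\right) = 2 + \left(1 + 1\right) = 2 + 2 = 4$)
$o{\left(b \right)} = 4$
$\left(o{\left(-83 \right)} - 6637\right) - 19074 = \left(4 - 6637\right) - 19074 = -6633 - 19074 = -25707$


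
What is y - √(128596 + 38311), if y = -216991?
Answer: -216991 - √166907 ≈ -2.1740e+5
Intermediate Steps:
y - √(128596 + 38311) = -216991 - √(128596 + 38311) = -216991 - √166907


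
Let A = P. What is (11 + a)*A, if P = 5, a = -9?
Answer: 10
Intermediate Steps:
A = 5
(11 + a)*A = (11 - 9)*5 = 2*5 = 10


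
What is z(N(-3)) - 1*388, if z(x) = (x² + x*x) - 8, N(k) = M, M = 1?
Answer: -394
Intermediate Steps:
N(k) = 1
z(x) = -8 + 2*x² (z(x) = (x² + x²) - 8 = 2*x² - 8 = -8 + 2*x²)
z(N(-3)) - 1*388 = (-8 + 2*1²) - 1*388 = (-8 + 2*1) - 388 = (-8 + 2) - 388 = -6 - 388 = -394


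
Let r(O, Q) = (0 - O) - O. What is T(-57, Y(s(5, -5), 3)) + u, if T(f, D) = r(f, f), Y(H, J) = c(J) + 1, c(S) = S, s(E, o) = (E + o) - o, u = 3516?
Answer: 3630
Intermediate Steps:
s(E, o) = E
Y(H, J) = 1 + J (Y(H, J) = J + 1 = 1 + J)
r(O, Q) = -2*O (r(O, Q) = -O - O = -2*O)
T(f, D) = -2*f
T(-57, Y(s(5, -5), 3)) + u = -2*(-57) + 3516 = 114 + 3516 = 3630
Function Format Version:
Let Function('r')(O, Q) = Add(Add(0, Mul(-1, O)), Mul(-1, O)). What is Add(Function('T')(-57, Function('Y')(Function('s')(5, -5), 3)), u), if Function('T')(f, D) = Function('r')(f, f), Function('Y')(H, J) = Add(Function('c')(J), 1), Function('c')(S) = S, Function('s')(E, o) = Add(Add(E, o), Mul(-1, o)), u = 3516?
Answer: 3630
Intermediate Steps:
Function('s')(E, o) = E
Function('Y')(H, J) = Add(1, J) (Function('Y')(H, J) = Add(J, 1) = Add(1, J))
Function('r')(O, Q) = Mul(-2, O) (Function('r')(O, Q) = Add(Mul(-1, O), Mul(-1, O)) = Mul(-2, O))
Function('T')(f, D) = Mul(-2, f)
Add(Function('T')(-57, Function('Y')(Function('s')(5, -5), 3)), u) = Add(Mul(-2, -57), 3516) = Add(114, 3516) = 3630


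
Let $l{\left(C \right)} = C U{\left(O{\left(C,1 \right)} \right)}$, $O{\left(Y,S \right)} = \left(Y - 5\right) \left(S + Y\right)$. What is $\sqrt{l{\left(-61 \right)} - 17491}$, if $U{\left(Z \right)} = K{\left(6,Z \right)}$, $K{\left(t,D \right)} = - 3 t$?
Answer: $13 i \sqrt{97} \approx 128.04 i$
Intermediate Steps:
$O{\left(Y,S \right)} = \left(-5 + Y\right) \left(S + Y\right)$
$U{\left(Z \right)} = -18$ ($U{\left(Z \right)} = \left(-3\right) 6 = -18$)
$l{\left(C \right)} = - 18 C$ ($l{\left(C \right)} = C \left(-18\right) = - 18 C$)
$\sqrt{l{\left(-61 \right)} - 17491} = \sqrt{\left(-18\right) \left(-61\right) - 17491} = \sqrt{1098 - 17491} = \sqrt{-16393} = 13 i \sqrt{97}$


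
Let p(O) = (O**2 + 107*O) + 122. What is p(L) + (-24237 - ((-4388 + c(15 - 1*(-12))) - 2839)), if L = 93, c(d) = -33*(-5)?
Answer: 1547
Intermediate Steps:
c(d) = 165
p(O) = 122 + O**2 + 107*O
p(L) + (-24237 - ((-4388 + c(15 - 1*(-12))) - 2839)) = (122 + 93**2 + 107*93) + (-24237 - ((-4388 + 165) - 2839)) = (122 + 8649 + 9951) + (-24237 - (-4223 - 2839)) = 18722 + (-24237 - 1*(-7062)) = 18722 + (-24237 + 7062) = 18722 - 17175 = 1547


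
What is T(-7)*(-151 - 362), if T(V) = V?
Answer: 3591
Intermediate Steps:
T(-7)*(-151 - 362) = -7*(-151 - 362) = -7*(-513) = 3591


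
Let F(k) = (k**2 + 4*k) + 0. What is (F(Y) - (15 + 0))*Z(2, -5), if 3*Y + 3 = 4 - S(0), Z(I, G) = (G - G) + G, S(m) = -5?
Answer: 15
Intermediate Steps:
Z(I, G) = G (Z(I, G) = 0 + G = G)
Y = 2 (Y = -1 + (4 - 1*(-5))/3 = -1 + (4 + 5)/3 = -1 + (1/3)*9 = -1 + 3 = 2)
F(k) = k**2 + 4*k
(F(Y) - (15 + 0))*Z(2, -5) = (2*(4 + 2) - (15 + 0))*(-5) = (2*6 - 1*15)*(-5) = (12 - 15)*(-5) = -3*(-5) = 15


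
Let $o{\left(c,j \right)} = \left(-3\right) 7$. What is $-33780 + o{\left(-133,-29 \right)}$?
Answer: $-33801$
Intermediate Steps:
$o{\left(c,j \right)} = -21$
$-33780 + o{\left(-133,-29 \right)} = -33780 - 21 = -33801$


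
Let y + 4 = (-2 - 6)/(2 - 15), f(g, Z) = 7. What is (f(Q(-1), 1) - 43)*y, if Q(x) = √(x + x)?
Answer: 1584/13 ≈ 121.85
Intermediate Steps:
Q(x) = √2*√x (Q(x) = √(2*x) = √2*√x)
y = -44/13 (y = -4 + (-2 - 6)/(2 - 15) = -4 - 8/(-13) = -4 - 8*(-1/13) = -4 + 8/13 = -44/13 ≈ -3.3846)
(f(Q(-1), 1) - 43)*y = (7 - 43)*(-44/13) = -36*(-44/13) = 1584/13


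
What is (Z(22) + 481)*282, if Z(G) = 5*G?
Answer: 166662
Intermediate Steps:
(Z(22) + 481)*282 = (5*22 + 481)*282 = (110 + 481)*282 = 591*282 = 166662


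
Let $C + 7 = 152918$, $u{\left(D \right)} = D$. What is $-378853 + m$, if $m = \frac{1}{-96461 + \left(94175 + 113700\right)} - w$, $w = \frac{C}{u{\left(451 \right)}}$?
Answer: $- \frac{1732139419795}{4567974} \approx -3.7919 \cdot 10^{5}$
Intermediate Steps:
$C = 152911$ ($C = -7 + 152918 = 152911$)
$w = \frac{13901}{41}$ ($w = \frac{152911}{451} = 152911 \cdot \frac{1}{451} = \frac{13901}{41} \approx 339.05$)
$m = - \frac{1548765973}{4567974}$ ($m = \frac{1}{-96461 + \left(94175 + 113700\right)} - \frac{13901}{41} = \frac{1}{-96461 + 207875} - \frac{13901}{41} = \frac{1}{111414} - \frac{13901}{41} = - \frac{1548765973}{4567974} \approx -339.05$)
$-378853 + m = -378853 - \frac{1548765973}{4567974} = - \frac{1732139419795}{4567974}$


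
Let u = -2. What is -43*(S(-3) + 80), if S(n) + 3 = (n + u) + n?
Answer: -2967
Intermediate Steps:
S(n) = -5 + 2*n (S(n) = -3 + ((n - 2) + n) = -3 + ((-2 + n) + n) = -3 + (-2 + 2*n) = -5 + 2*n)
-43*(S(-3) + 80) = -43*((-5 + 2*(-3)) + 80) = -43*((-5 - 6) + 80) = -43*(-11 + 80) = -43*69 = -2967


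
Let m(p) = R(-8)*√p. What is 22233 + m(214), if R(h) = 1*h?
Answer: 22233 - 8*√214 ≈ 22116.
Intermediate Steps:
R(h) = h
m(p) = -8*√p
22233 + m(214) = 22233 - 8*√214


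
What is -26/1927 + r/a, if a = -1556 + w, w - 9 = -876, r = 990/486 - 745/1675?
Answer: -597569564/42232199445 ≈ -0.014150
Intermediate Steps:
r = 14402/9045 (r = 990*(1/486) - 745*1/1675 = 55/27 - 149/335 = 14402/9045 ≈ 1.5923)
w = -867 (w = 9 - 876 = -867)
a = -2423 (a = -1556 - 867 = -2423)
-26/1927 + r/a = -26/1927 + (14402/9045)/(-2423) = -26*1/1927 + (14402/9045)*(-1/2423) = -26/1927 - 14402/21916035 = -597569564/42232199445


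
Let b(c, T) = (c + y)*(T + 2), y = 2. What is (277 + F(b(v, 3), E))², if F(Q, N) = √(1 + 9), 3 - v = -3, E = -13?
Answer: (277 + √10)² ≈ 78491.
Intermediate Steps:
v = 6 (v = 3 - 1*(-3) = 3 + 3 = 6)
b(c, T) = (2 + T)*(2 + c) (b(c, T) = (c + 2)*(T + 2) = (2 + c)*(2 + T) = (2 + T)*(2 + c))
F(Q, N) = √10
(277 + F(b(v, 3), E))² = (277 + √10)²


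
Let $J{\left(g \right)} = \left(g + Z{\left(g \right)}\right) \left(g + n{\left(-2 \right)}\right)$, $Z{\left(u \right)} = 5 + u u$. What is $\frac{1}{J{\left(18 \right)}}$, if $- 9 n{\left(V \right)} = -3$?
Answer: $\frac{3}{19085} \approx 0.00015719$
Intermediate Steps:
$Z{\left(u \right)} = 5 + u^{2}$
$n{\left(V \right)} = \frac{1}{3}$ ($n{\left(V \right)} = \left(- \frac{1}{9}\right) \left(-3\right) = \frac{1}{3}$)
$J{\left(g \right)} = \left(\frac{1}{3} + g\right) \left(5 + g + g^{2}\right)$ ($J{\left(g \right)} = \left(g + \left(5 + g^{2}\right)\right) \left(g + \frac{1}{3}\right) = \left(5 + g + g^{2}\right) \left(\frac{1}{3} + g\right) = \left(\frac{1}{3} + g\right) \left(5 + g + g^{2}\right)$)
$\frac{1}{J{\left(18 \right)}} = \frac{1}{\frac{5}{3} + 18^{3} + \frac{4 \cdot 18^{2}}{3} + \frac{16}{3} \cdot 18} = \frac{1}{\frac{5}{3} + 5832 + \frac{4}{3} \cdot 324 + 96} = \frac{1}{\frac{5}{3} + 5832 + 432 + 96} = \frac{1}{\frac{19085}{3}} = \frac{3}{19085}$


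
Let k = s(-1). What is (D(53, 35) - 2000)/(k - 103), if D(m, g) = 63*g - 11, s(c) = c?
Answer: -97/52 ≈ -1.8654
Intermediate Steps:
D(m, g) = -11 + 63*g
k = -1
(D(53, 35) - 2000)/(k - 103) = ((-11 + 63*35) - 2000)/(-1 - 103) = ((-11 + 2205) - 2000)/(-104) = (2194 - 2000)*(-1/104) = 194*(-1/104) = -97/52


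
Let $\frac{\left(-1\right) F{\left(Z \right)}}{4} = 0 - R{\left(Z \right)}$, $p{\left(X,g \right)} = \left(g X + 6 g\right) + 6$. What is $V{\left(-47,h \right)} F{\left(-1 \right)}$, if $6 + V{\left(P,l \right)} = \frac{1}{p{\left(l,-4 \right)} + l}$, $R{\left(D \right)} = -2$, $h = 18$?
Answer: $\frac{433}{9} \approx 48.111$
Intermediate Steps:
$p{\left(X,g \right)} = 6 + 6 g + X g$ ($p{\left(X,g \right)} = \left(X g + 6 g\right) + 6 = \left(6 g + X g\right) + 6 = 6 + 6 g + X g$)
$F{\left(Z \right)} = -8$ ($F{\left(Z \right)} = - 4 \left(0 - -2\right) = - 4 \left(0 + 2\right) = \left(-4\right) 2 = -8$)
$V{\left(P,l \right)} = -6 + \frac{1}{-18 - 3 l}$ ($V{\left(P,l \right)} = -6 + \frac{1}{\left(6 + 6 \left(-4\right) + l \left(-4\right)\right) + l} = -6 + \frac{1}{\left(6 - 24 - 4 l\right) + l} = -6 + \frac{1}{\left(-18 - 4 l\right) + l} = -6 + \frac{1}{-18 - 3 l}$)
$V{\left(-47,h \right)} F{\left(-1 \right)} = \frac{109 + 18 \cdot 18}{3 \left(-6 - 18\right)} \left(-8\right) = \frac{109 + 324}{3 \left(-6 - 18\right)} \left(-8\right) = \frac{1}{3} \frac{1}{-24} \cdot 433 \left(-8\right) = \frac{1}{3} \left(- \frac{1}{24}\right) 433 \left(-8\right) = \left(- \frac{433}{72}\right) \left(-8\right) = \frac{433}{9}$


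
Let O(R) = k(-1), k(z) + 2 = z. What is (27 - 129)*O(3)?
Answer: 306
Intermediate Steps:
k(z) = -2 + z
O(R) = -3 (O(R) = -2 - 1 = -3)
(27 - 129)*O(3) = (27 - 129)*(-3) = -102*(-3) = 306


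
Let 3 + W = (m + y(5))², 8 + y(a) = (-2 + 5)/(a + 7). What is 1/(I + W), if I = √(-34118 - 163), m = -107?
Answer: 1123376/14791678875 - 256*I*√3809/14791678875 ≈ 7.5946e-5 - 1.0681e-6*I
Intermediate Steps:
I = 3*I*√3809 (I = √(-34281) = 3*I*√3809 ≈ 185.15*I)
y(a) = -8 + 3/(7 + a) (y(a) = -8 + (-2 + 5)/(a + 7) = -8 + 3/(7 + a))
W = 210633/16 (W = -3 + (-107 + (-53 - 8*5)/(7 + 5))² = -3 + (-107 + (-53 - 40)/12)² = -3 + (-107 + (1/12)*(-93))² = -3 + (-107 - 31/4)² = -3 + (-459/4)² = -3 + 210681/16 = 210633/16 ≈ 13165.)
1/(I + W) = 1/(3*I*√3809 + 210633/16) = 1/(210633/16 + 3*I*√3809)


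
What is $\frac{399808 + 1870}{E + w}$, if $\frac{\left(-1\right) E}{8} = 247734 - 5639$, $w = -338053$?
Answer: $- \frac{401678}{2274813} \approx -0.17658$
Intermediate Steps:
$E = -1936760$ ($E = - 8 \left(247734 - 5639\right) = \left(-8\right) 242095 = -1936760$)
$\frac{399808 + 1870}{E + w} = \frac{399808 + 1870}{-1936760 - 338053} = \frac{401678}{-2274813} = 401678 \left(- \frac{1}{2274813}\right) = - \frac{401678}{2274813}$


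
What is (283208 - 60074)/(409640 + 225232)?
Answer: 37189/105812 ≈ 0.35146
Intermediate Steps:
(283208 - 60074)/(409640 + 225232) = 223134/634872 = 223134*(1/634872) = 37189/105812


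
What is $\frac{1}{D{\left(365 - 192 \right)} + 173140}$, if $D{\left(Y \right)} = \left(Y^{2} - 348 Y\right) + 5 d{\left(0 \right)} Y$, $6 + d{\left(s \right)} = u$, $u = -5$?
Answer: $\frac{1}{133350} \approx 7.4991 \cdot 10^{-6}$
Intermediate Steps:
$d{\left(s \right)} = -11$ ($d{\left(s \right)} = -6 - 5 = -11$)
$D{\left(Y \right)} = Y^{2} - 403 Y$ ($D{\left(Y \right)} = \left(Y^{2} - 348 Y\right) + 5 \left(-11\right) Y = \left(Y^{2} - 348 Y\right) - 55 Y = Y^{2} - 403 Y$)
$\frac{1}{D{\left(365 - 192 \right)} + 173140} = \frac{1}{\left(365 - 192\right) \left(-403 + \left(365 - 192\right)\right) + 173140} = \frac{1}{173 \left(-403 + 173\right) + 173140} = \frac{1}{173 \left(-230\right) + 173140} = \frac{1}{-39790 + 173140} = \frac{1}{133350}$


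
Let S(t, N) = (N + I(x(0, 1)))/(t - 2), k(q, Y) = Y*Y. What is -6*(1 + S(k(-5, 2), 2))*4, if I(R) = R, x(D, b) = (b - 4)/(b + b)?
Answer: -30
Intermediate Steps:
x(D, b) = (-4 + b)/(2*b) (x(D, b) = (-4 + b)/((2*b)) = (-4 + b)*(1/(2*b)) = (-4 + b)/(2*b))
k(q, Y) = Y²
S(t, N) = (-3/2 + N)/(-2 + t) (S(t, N) = (N + (½)*(-4 + 1)/1)/(t - 2) = (N + (½)*1*(-3))/(-2 + t) = (N - 3/2)/(-2 + t) = (-3/2 + N)/(-2 + t))
-6*(1 + S(k(-5, 2), 2))*4 = -6*(1 + (-3/2 + 2)/(-2 + 2²))*4 = -6*(1 + (½)/(-2 + 4))*4 = -6*(1 + (½)/2)*4 = -6*(1 + (½)*(½))*4 = -6*(1 + ¼)*4 = -15*4/2 = -6*5 = -30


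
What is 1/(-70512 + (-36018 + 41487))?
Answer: -1/65043 ≈ -1.5374e-5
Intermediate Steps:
1/(-70512 + (-36018 + 41487)) = 1/(-70512 + 5469) = 1/(-65043) = -1/65043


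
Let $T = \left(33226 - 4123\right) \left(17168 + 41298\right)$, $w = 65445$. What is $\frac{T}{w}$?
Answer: $\frac{567178666}{21815} \approx 25999.0$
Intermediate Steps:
$T = 1701535998$ ($T = 29103 \cdot 58466 = 1701535998$)
$\frac{T}{w} = \frac{1701535998}{65445} = 1701535998 \cdot \frac{1}{65445} = \frac{567178666}{21815}$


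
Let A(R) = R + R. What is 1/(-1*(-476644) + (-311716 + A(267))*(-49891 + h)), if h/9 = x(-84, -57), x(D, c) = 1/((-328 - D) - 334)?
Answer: 289/4486916506253 ≈ 6.4409e-11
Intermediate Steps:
A(R) = 2*R
x(D, c) = 1/(-662 - D)
h = -9/578 (h = 9*(-1/(662 - 84)) = 9*(-1/578) = -9/578 ≈ -0.015571)
1/(-1*(-476644) + (-311716 + A(267))*(-49891 + h)) = 1/(-1*(-476644) + (-311716 + 2*267)*(-49891 - 9/578)) = 1/(476644 + (-311716 + 534)*(-28837007/578)) = 1/(476644 - 311182*(-28837007/578)) = 1/(476644 + 4486778756137/289) = 1/(4486916506253/289) = 289/4486916506253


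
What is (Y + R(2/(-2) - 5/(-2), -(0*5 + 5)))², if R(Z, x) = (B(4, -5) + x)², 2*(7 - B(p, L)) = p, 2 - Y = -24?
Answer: 676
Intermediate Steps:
Y = 26 (Y = 2 - 1*(-24) = 2 + 24 = 26)
B(p, L) = 7 - p/2
R(Z, x) = (5 + x)² (R(Z, x) = ((7 - ½*4) + x)² = ((7 - 2) + x)² = (5 + x)²)
(Y + R(2/(-2) - 5/(-2), -(0*5 + 5)))² = (26 + (5 - (0*5 + 5))²)² = (26 + (5 - (0 + 5))²)² = (26 + (5 - 1*5)²)² = (26 + (5 - 5)²)² = (26 + 0²)² = (26 + 0)² = 26² = 676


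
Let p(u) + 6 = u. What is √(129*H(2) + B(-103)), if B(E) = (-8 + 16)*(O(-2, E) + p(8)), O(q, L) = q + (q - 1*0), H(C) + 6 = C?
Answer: 2*I*√133 ≈ 23.065*I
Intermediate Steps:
H(C) = -6 + C
p(u) = -6 + u
O(q, L) = 2*q (O(q, L) = q + (q + 0) = q + q = 2*q)
B(E) = -16 (B(E) = (-8 + 16)*(2*(-2) + (-6 + 8)) = 8*(-4 + 2) = 8*(-2) = -16)
√(129*H(2) + B(-103)) = √(129*(-6 + 2) - 16) = √(129*(-4) - 16) = √(-516 - 16) = √(-532) = 2*I*√133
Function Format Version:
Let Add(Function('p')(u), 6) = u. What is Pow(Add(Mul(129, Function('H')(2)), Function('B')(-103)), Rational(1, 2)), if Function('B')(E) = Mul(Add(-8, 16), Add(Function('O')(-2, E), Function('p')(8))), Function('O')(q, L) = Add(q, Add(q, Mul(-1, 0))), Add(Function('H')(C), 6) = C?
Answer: Mul(2, I, Pow(133, Rational(1, 2))) ≈ Mul(23.065, I)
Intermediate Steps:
Function('H')(C) = Add(-6, C)
Function('p')(u) = Add(-6, u)
Function('O')(q, L) = Mul(2, q) (Function('O')(q, L) = Add(q, Add(q, 0)) = Add(q, q) = Mul(2, q))
Function('B')(E) = -16 (Function('B')(E) = Mul(Add(-8, 16), Add(Mul(2, -2), Add(-6, 8))) = Mul(8, Add(-4, 2)) = Mul(8, -2) = -16)
Pow(Add(Mul(129, Function('H')(2)), Function('B')(-103)), Rational(1, 2)) = Pow(Add(Mul(129, Add(-6, 2)), -16), Rational(1, 2)) = Pow(Add(Mul(129, -4), -16), Rational(1, 2)) = Pow(Add(-516, -16), Rational(1, 2)) = Pow(-532, Rational(1, 2)) = Mul(2, I, Pow(133, Rational(1, 2)))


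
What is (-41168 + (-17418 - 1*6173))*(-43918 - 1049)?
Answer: 2912017953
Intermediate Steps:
(-41168 + (-17418 - 1*6173))*(-43918 - 1049) = (-41168 + (-17418 - 6173))*(-44967) = (-41168 - 23591)*(-44967) = -64759*(-44967) = 2912017953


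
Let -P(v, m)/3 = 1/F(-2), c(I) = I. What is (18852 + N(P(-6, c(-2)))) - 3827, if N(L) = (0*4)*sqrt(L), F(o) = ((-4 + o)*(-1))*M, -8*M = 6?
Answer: 15025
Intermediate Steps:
M = -3/4 (M = -1/8*6 = -3/4 ≈ -0.75000)
F(o) = -3 + 3*o/4 (F(o) = ((-4 + o)*(-1))*(-3/4) = (4 - o)*(-3/4) = -3 + 3*o/4)
P(v, m) = 2/3 (P(v, m) = -3/(-3 + (3/4)*(-2)) = -3/(-3 - 3/2) = -3/(-9/2) = -3*(-2/9) = 2/3)
N(L) = 0 (N(L) = 0*sqrt(L) = 0)
(18852 + N(P(-6, c(-2)))) - 3827 = (18852 + 0) - 3827 = 18852 - 3827 = 15025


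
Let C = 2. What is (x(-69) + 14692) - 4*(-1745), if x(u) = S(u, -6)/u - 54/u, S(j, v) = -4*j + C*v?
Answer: 498386/23 ≈ 21669.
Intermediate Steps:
S(j, v) = -4*j + 2*v
x(u) = -54/u + (-12 - 4*u)/u (x(u) = (-4*u + 2*(-6))/u - 54/u = (-4*u - 12)/u - 54/u = (-12 - 4*u)/u - 54/u = -54/u + (-12 - 4*u)/u)
(x(-69) + 14692) - 4*(-1745) = ((-4 - 66/(-69)) + 14692) - 4*(-1745) = ((-4 - 66*(-1/69)) + 14692) - 1*(-6980) = ((-4 + 22/23) + 14692) + 6980 = (-70/23 + 14692) + 6980 = 337846/23 + 6980 = 498386/23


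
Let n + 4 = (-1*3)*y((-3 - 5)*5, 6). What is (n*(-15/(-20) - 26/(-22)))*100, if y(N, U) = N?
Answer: 246500/11 ≈ 22409.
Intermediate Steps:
n = 116 (n = -4 + (-1*3)*((-3 - 5)*5) = -4 - (-24)*5 = -4 - 3*(-40) = -4 + 120 = 116)
(n*(-15/(-20) - 26/(-22)))*100 = (116*(-15/(-20) - 26/(-22)))*100 = (116*(-15*(-1/20) - 26*(-1/22)))*100 = (116*(¾ + 13/11))*100 = (116*(85/44))*100 = (2465/11)*100 = 246500/11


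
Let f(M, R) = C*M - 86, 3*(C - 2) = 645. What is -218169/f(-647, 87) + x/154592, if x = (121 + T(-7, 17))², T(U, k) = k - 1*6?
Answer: 2260937043/1357366070 ≈ 1.6657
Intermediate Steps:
C = 217 (C = 2 + (⅓)*645 = 2 + 215 = 217)
T(U, k) = -6 + k (T(U, k) = k - 6 = -6 + k)
f(M, R) = -86 + 217*M (f(M, R) = 217*M - 86 = -86 + 217*M)
x = 17424 (x = (121 + (-6 + 17))² = (121 + 11)² = 132² = 17424)
-218169/f(-647, 87) + x/154592 = -218169/(-86 + 217*(-647)) + 17424/154592 = -218169/(-86 - 140399) + 17424*(1/154592) = -218169/(-140485) + 1089/9662 = -218169*(-1/140485) + 1089/9662 = 218169/140485 + 1089/9662 = 2260937043/1357366070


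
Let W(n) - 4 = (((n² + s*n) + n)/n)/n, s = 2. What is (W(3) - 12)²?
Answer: 36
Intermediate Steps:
W(n) = 4 + (n² + 3*n)/n² (W(n) = 4 + (((n² + 2*n) + n)/n)/n = 4 + ((n² + 3*n)/n)/n = 4 + (n² + 3*n)/n²)
(W(3) - 12)² = ((5 + 3/3) - 12)² = ((5 + 3*(⅓)) - 12)² = ((5 + 1) - 12)² = (6 - 12)² = (-6)² = 36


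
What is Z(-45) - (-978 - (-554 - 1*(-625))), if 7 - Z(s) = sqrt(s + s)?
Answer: 1056 - 3*I*sqrt(10) ≈ 1056.0 - 9.4868*I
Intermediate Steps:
Z(s) = 7 - sqrt(2)*sqrt(s) (Z(s) = 7 - sqrt(s + s) = 7 - sqrt(2*s) = 7 - sqrt(2)*sqrt(s))
Z(-45) - (-978 - (-554 - 1*(-625))) = (7 - sqrt(2)*sqrt(-45)) - (-978 - (-554 - 1*(-625))) = (7 - sqrt(2)*3*I*sqrt(5)) - (-978 - (-554 + 625)) = (7 - 3*I*sqrt(10)) - (-978 - 1*71) = (7 - 3*I*sqrt(10)) - (-978 - 71) = (7 - 3*I*sqrt(10)) - 1*(-1049) = (7 - 3*I*sqrt(10)) + 1049 = 1056 - 3*I*sqrt(10)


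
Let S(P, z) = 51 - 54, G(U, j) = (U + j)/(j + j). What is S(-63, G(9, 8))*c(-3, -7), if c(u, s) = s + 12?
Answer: -15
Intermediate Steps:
c(u, s) = 12 + s
G(U, j) = (U + j)/(2*j) (G(U, j) = (U + j)/((2*j)) = (U + j)*(1/(2*j)) = (U + j)/(2*j))
S(P, z) = -3
S(-63, G(9, 8))*c(-3, -7) = -3*(12 - 7) = -3*5 = -15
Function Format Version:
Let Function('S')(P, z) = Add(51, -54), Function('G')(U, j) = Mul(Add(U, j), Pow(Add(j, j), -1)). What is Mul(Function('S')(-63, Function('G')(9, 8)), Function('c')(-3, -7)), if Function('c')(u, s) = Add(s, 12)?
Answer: -15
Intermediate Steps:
Function('c')(u, s) = Add(12, s)
Function('G')(U, j) = Mul(Rational(1, 2), Pow(j, -1), Add(U, j)) (Function('G')(U, j) = Mul(Add(U, j), Pow(Mul(2, j), -1)) = Mul(Add(U, j), Mul(Rational(1, 2), Pow(j, -1))) = Mul(Rational(1, 2), Pow(j, -1), Add(U, j)))
Function('S')(P, z) = -3
Mul(Function('S')(-63, Function('G')(9, 8)), Function('c')(-3, -7)) = Mul(-3, Add(12, -7)) = Mul(-3, 5) = -15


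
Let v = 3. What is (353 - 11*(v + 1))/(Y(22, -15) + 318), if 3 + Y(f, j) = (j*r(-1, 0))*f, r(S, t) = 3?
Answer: -103/225 ≈ -0.45778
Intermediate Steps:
Y(f, j) = -3 + 3*f*j (Y(f, j) = -3 + (j*3)*f = -3 + (3*j)*f = -3 + 3*f*j)
(353 - 11*(v + 1))/(Y(22, -15) + 318) = (353 - 11*(3 + 1))/((-3 + 3*22*(-15)) + 318) = (353 - 11*4)/((-3 - 990) + 318) = (353 - 44)/(-993 + 318) = 309/(-675) = 309*(-1/675) = -103/225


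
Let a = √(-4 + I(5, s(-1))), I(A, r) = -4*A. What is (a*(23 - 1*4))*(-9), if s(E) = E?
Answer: -342*I*√6 ≈ -837.73*I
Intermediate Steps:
a = 2*I*√6 (a = √(-4 - 4*5) = √(-4 - 20) = √(-24) = 2*I*√6 ≈ 4.899*I)
(a*(23 - 1*4))*(-9) = ((2*I*√6)*(23 - 1*4))*(-9) = ((2*I*√6)*(23 - 4))*(-9) = ((2*I*√6)*19)*(-9) = (38*I*√6)*(-9) = -342*I*√6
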